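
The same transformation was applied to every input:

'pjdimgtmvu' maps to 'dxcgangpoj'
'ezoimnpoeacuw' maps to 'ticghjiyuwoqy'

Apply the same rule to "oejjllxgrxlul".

yddffralrfofi

The transformation: move the first character to the end, then shift every letter 6 places backward in the alphabet (wrapping around).
For "oejjllxgrxlul", step one produces "ejjllxgrxlulo"; step two turns that into "yddffralrfofi".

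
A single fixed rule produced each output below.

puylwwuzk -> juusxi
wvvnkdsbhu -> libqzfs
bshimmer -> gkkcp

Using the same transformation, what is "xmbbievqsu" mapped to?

zgctoqs

The rule is to delete the first 3 characters, then shift every letter 2 places backward in the alphabet (wrapping around).
Working it through for "xmbbievqsu": intermediate "bievqsu", final "zgctoqs".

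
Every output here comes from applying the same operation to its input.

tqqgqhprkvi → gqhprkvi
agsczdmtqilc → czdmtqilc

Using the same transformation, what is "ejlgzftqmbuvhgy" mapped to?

What's happening: delete the first 3 characters.
Applying that to "ejlgzftqmbuvhgy" gives "gzftqmbuvhgy".

gzftqmbuvhgy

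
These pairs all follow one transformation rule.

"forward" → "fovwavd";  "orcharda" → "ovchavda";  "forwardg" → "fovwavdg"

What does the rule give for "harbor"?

havbov

The rule is to replace every "r" with "v".
On "harbor" that produces "havbov".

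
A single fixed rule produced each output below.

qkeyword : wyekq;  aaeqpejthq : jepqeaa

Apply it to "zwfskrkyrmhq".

rykrksfwz

Looking at the pairs, the operation is to delete the last 3 characters, then reverse the string.
Working it through for "zwfskrkyrmhq": intermediate "zwfskrkyr", final "rykrksfwz".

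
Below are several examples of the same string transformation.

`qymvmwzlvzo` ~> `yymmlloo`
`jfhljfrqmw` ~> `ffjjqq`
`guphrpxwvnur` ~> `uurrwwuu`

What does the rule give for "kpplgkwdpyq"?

ppggddqq

The pattern: keep one character in every 3, starting at position 2 (positions 2nd, 5th, 8th, ...), then double every character.
Applying both steps to "kpplgkwdpyq": "pgdq", then "ppggddqq".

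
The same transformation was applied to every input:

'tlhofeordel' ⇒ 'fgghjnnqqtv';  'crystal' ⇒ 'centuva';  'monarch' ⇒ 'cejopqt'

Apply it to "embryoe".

The pattern: sort the characters into alphabetical order, then shift every letter 2 places forward in the alphabet (wrapping around).
On "embryoe": the first step gives "beemory", and the second then gives "dggoqta".

dggoqta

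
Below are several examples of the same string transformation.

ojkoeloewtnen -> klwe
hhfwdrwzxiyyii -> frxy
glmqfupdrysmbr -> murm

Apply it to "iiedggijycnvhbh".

egyvh

Rule — keep one character in every 3, starting at position 3 (positions 3rd, 6th, 9th, ...).
Applying that to "iiedggijycnvhbh" gives "egyvh".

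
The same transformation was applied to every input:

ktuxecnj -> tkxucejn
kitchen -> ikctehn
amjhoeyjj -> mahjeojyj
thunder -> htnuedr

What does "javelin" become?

What's happening: swap each adjacent pair of characters (1↔2, 3↔4, ...).
"javelin" → "ajeviln".

ajeviln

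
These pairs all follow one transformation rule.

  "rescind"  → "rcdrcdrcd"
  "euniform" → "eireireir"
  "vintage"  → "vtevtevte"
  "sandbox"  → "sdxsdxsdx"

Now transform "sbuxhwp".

Looking at the pairs, the operation is to keep one character in every 3, starting at position 1 (positions 1st, 4th, 7th, ...), then write the whole string 3 times in a row.
Applying both steps to "sbuxhwp": "sxp", then "sxpsxpsxp".

sxpsxpsxp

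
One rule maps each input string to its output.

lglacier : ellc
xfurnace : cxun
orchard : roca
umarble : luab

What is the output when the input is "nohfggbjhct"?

The pattern: move the last 2 characters to the front (rotate right by 2), then keep every other character starting from the first (positions 1st, 3rd, 5th, ...).
Working it through for "nohfggbjhct": intermediate "ctnohfggbjh", final "cnhgbh".

cnhgbh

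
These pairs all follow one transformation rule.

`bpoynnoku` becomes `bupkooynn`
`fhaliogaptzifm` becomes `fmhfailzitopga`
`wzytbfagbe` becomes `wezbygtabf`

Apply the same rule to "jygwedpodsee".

jeyegswdeodp

The rule is to take characters alternately from the front and the back (1st, last, 2nd, 2nd-last, ...).
"jygwedpodsee" → "jeyegswdeodp".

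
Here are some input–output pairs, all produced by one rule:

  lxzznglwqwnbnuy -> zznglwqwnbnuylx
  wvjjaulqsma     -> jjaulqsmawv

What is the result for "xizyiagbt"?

zyiagbtxi

Each output is the input with this applied: move the first 2 characters to the end (rotate left by 2).
Applying that to "xizyiagbt" gives "zyiagbtxi".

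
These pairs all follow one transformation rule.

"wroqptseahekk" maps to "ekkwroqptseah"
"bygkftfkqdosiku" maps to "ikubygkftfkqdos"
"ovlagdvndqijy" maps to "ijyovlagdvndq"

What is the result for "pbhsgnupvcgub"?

Rule — move the last 3 characters to the front (rotate right by 3).
On "pbhsgnupvcgub" that produces "gubpbhsgnupvc".

gubpbhsgnupvc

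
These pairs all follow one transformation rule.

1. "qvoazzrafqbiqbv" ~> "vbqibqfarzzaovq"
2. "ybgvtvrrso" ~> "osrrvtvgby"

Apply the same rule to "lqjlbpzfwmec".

The rule is to reverse the string.
On "lqjlbpzfwmec" that produces "cemwfzpbljql".

cemwfzpbljql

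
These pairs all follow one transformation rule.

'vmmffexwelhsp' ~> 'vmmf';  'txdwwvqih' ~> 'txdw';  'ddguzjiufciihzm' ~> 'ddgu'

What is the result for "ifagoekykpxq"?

ifag

The pattern: keep only the first 4 characters.
So "ifagoekykpxq" becomes "ifag".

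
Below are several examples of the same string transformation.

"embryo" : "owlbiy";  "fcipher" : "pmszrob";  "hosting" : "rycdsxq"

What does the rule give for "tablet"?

dklvod

Each output is the input with this applied: shift every letter 10 places forward in the alphabet (wrapping around).
On "tablet" that produces "dklvod".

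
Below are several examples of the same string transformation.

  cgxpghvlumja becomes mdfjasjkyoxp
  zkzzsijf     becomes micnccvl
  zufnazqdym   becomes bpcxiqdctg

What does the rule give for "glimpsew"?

The transformation: shift every letter 3 places forward in the alphabet (wrapping around), then move the last 2 characters to the front (rotate right by 2).
"glimpsew" → "hzjolpsv".
(Check on "zkzzsijf": → "cnccvlmi" → "micnccvl" ✓)

hzjolpsv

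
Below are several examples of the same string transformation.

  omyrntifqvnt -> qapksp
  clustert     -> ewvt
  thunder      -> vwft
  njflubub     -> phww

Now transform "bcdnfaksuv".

Looking at the pairs, the operation is to shift every letter 2 places forward in the alphabet (wrapping around), then keep every other character starting from the first (positions 1st, 3rd, 5th, ...).
Starting from "bcdnfaksuv": after the first operation, "defphcmuwx"; after the second, "dfhmw".

dfhmw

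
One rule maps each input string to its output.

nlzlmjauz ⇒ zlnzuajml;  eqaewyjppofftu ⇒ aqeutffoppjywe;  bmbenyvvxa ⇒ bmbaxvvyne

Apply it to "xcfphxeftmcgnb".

The pattern: reverse the string, then move the last 3 characters to the front (rotate right by 3).
Applying both steps to "xcfphxeftmcgnb": "bngcmtfexhpfcx", then "fcxbngcmtfexhp".

fcxbngcmtfexhp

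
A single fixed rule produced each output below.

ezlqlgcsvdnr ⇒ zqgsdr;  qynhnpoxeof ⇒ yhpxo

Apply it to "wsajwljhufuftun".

The rule is to keep every other character starting from the second (positions 2nd, 4th, 6th, ...).
Doing the same to "wsajwljhufuftun": "sjlhffu".

sjlhffu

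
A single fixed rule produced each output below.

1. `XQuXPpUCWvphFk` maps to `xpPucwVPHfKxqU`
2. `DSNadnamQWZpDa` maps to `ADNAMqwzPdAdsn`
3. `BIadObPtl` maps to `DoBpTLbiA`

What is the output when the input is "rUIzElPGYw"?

Rule — move the first 3 characters to the end (rotate left by 3), then flip the case of every letter.
"rUIzElPGYw" → "ZeLpgyWRui".

ZeLpgyWRui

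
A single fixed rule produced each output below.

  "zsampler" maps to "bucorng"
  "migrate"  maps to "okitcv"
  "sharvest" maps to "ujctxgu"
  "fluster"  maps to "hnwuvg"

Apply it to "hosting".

Looking at the pairs, the operation is to shift every letter 2 places forward in the alphabet (wrapping around), then delete the last character.
So "hosting" becomes "jquvkp".

jquvkp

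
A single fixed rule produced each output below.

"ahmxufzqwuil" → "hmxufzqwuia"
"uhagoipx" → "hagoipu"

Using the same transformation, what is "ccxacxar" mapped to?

cxacxac

What's happening: swap the first and last characters, then delete the first character.
Applying that to "ccxacxar" gives "cxacxac".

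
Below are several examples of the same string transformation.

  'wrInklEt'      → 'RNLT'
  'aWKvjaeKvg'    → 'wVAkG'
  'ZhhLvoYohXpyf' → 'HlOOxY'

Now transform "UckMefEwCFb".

Each output is the input with this applied: flip the case of every letter, then keep every other character starting from the second (positions 2nd, 4th, 6th, ...).
"UckMefEwCFb" → "uCKmEFeWcfB" → "CmFWf".
(Check on "wrInklEt": → "WRiNKLeT" → "RNLT" ✓)

CmFWf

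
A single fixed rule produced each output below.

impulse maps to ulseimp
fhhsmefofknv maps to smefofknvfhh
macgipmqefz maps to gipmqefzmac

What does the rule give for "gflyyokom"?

yyokomgfl

In each case the input is transformed by: move the first 3 characters to the end (rotate left by 3).
For "gflyyokom" the result is "yyokomgfl".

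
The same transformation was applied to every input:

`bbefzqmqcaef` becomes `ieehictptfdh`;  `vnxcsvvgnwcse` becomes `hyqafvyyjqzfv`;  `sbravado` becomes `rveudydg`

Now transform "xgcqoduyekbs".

vajftrgxbhne

Each output is the input with this applied: shift every letter 3 places forward in the alphabet (wrapping around), then move the last character to the front.
Applying that to "xgcqoduyekbs" gives "vajftrgxbhne".
(Check on "sbravado": → "veudydgr" → "rveudydg" ✓)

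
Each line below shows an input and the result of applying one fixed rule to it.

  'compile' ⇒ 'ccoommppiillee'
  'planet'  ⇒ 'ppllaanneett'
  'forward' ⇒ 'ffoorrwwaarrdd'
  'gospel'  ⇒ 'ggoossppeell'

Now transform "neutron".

What's happening: double every character.
So "neutron" becomes "nneeuuttrroonn".

nneeuuttrroonn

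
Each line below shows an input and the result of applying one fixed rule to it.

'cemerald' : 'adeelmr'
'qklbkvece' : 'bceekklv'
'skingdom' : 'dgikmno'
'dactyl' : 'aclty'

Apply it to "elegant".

Rule — delete the first character, then sort the characters into alphabetical order.
Applying that to "elegant" gives "aeglnt".

aeglnt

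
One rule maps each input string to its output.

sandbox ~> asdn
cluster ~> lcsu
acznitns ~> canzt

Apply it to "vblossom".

Each output is the input with this applied: swap each adjacent pair of characters (1↔2, 3↔4, ...), then delete the last 3 characters.
For "vblossom", step one produces "bvolssmo"; step two turns that into "bvols".

bvols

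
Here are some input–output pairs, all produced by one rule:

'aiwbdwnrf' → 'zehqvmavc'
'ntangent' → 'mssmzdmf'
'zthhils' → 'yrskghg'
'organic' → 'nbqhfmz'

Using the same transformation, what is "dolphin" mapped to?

cmnhkgo

What's happening: shift every letter 1 place backward in the alphabet (wrapping around), then take characters alternately from the front and the back (1st, last, 2nd, 2nd-last, ...).
On "dolphin": the first step gives "cnkoghm", and the second then gives "cmnhkgo".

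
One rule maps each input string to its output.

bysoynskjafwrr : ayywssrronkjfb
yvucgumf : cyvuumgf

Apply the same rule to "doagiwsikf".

awsokiigfd

Looking at the pairs, the operation is to sort the characters into reverse alphabetical order, then move the last character to the front.
"doagiwsikf" → "wsokiigfda" → "awsokiigfd".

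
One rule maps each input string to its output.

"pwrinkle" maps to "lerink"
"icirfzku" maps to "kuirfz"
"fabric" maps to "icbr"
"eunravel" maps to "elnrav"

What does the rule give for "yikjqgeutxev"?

evkjqgeutx

Each output is the input with this applied: delete the first 2 characters, then move the last 2 characters to the front (rotate right by 2).
"yikjqgeutxev" → "evkjqgeutx".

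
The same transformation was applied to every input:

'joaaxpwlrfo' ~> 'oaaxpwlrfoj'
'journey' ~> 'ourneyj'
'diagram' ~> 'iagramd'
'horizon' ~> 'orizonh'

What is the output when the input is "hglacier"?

The pattern: move the first character to the end.
Doing the same to "hglacier": "glacierh".

glacierh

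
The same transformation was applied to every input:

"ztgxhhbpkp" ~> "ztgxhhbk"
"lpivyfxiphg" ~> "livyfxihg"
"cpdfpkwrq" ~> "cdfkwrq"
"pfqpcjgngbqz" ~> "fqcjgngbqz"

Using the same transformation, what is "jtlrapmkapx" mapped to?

Each output is the input with this applied: remove every "p".
For "jtlrapmkapx" the result is "jtlramkax".

jtlramkax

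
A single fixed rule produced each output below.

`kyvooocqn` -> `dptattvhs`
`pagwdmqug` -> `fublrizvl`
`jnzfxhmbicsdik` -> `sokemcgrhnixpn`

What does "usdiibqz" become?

xznignev

The pattern: shift every letter 5 places forward in the alphabet (wrapping around), then swap each adjacent pair of characters (1↔2, 3↔4, ...).
Starting from "usdiibqz": after the first operation, "zxinngve"; after the second, "xznignev".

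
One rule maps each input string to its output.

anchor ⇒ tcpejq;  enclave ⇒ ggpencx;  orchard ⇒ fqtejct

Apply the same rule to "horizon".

pjqtkbq

The rule is to shift every letter 2 places forward in the alphabet (wrapping around), then move the last character to the front.
Working it through for "horizon": intermediate "jqtkbqp", final "pjqtkbq".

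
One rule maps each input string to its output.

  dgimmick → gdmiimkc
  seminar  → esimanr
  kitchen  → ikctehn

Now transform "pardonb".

apdrnob

What's happening: swap each adjacent pair of characters (1↔2, 3↔4, ...).
Doing the same to "pardonb": "apdrnob".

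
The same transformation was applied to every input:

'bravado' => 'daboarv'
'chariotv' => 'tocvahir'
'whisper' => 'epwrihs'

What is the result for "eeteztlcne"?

The pattern: move the last 3 characters to the front (rotate right by 3), then swap each adjacent pair of characters (1↔2, 3↔4, ...).
For "eeteztlcne", step one produces "cneeeteztl"; step two turns that into "nceetezelt".

nceetezelt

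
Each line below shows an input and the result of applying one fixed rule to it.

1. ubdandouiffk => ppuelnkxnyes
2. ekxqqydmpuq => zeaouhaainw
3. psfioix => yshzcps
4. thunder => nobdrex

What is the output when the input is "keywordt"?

bnduoigy

The rule is to shift every letter 10 places forward in the alphabet (wrapping around), then move the last 3 characters to the front (rotate right by 3).
Starting from "keywordt": after the first operation, "uoigybnd"; after the second, "bnduoigy".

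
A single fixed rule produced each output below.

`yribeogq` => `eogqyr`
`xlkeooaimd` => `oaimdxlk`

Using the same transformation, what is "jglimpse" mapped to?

Looking at the pairs, the operation is to swap the front and back halves of the string, then delete the last 2 characters.
Starting from "jglimpse": after the first operation, "mpsejgli"; after the second, "mpsejg".

mpsejg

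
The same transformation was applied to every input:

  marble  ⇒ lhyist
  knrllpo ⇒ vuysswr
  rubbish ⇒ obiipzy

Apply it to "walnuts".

zhsubad

Rule — shift every letter 7 places forward in the alphabet (wrapping around), then swap the first and last characters.
"walnuts" → "dhsubaz" → "zhsubad".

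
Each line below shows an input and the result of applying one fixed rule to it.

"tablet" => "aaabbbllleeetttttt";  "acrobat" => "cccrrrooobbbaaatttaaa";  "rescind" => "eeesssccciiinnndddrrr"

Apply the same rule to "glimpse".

llliiimmmpppssseeeggg

In each case the input is transformed by: move the first character to the end, then repeat every character 3 times.
So "glimpse" becomes "llliiimmmpppssseeeggg".
(Check on "rescind": → "escindr" → "eeesssccciiinnndddrrr" ✓)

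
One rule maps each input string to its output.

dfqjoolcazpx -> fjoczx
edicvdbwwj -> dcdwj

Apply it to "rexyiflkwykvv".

eyfkyv

Each output is the input with this applied: keep every other character starting from the second (positions 2nd, 4th, 6th, ...).
So "rexyiflkwykvv" becomes "eyfkyv".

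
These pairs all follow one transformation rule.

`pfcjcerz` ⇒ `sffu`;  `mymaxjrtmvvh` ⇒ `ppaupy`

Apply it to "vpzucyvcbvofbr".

ycfyere

What's happening: keep every other character starting from the first (positions 1st, 3rd, 5th, ...), then shift every letter 3 places forward in the alphabet (wrapping around).
Applying both steps to "vpzucyvcbvofbr": "vzcvbob", then "ycfyere".
(Check on "mymaxjrtmvvh": → "mmxrmv" → "ppaupy" ✓)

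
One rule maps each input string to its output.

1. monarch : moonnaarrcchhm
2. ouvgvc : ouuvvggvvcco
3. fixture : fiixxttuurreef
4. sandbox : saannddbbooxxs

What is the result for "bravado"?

Looking at the pairs, the operation is to double every character, then move the first character to the end.
"bravado" → "bbrraavvaaddoo" → "brraavvaaddoob".

brraavvaaddoob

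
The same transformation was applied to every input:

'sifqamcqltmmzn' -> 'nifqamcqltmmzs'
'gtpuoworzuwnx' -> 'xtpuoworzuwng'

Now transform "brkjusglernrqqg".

The rule is to swap the first and last characters.
For "brkjusglernrqqg" the result is "grkjusglernrqqb".

grkjusglernrqqb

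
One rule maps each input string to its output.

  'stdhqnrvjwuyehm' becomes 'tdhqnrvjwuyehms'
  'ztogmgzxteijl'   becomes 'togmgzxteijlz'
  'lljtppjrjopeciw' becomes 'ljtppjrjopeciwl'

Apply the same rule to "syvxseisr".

yvxseisrs

In each case the input is transformed by: move the first character to the end.
"syvxseisr" → "yvxseisrs".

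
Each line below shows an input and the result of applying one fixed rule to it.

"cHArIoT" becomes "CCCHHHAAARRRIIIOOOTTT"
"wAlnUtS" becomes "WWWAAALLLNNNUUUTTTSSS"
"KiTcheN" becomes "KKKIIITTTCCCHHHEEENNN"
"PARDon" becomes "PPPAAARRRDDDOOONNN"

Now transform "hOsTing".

The transformation: repeat every character 3 times, then convert every letter to uppercase.
"hOsTing" → "hhhOOOsssTTTiiinnnggg" → "HHHOOOSSSTTTIIINNNGGG".

HHHOOOSSSTTTIIINNNGGG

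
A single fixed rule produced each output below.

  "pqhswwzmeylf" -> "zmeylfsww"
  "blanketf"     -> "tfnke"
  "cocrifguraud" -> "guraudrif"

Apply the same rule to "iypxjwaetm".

aetmxjw

What's happening: delete the first 3 characters, then move the first 3 characters to the end (rotate left by 3).
Applying both steps to "iypxjwaetm": "xjwaetm", then "aetmxjw".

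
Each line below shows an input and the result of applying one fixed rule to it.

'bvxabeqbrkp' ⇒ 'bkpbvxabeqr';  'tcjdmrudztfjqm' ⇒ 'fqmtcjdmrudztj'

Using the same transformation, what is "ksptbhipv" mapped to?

The pattern: move the last 3 characters to the front (rotate right by 3), then swap the first and last characters.
Starting from "ksptbhipv": after the first operation, "ipvksptbh"; after the second, "hpvksptbi".

hpvksptbi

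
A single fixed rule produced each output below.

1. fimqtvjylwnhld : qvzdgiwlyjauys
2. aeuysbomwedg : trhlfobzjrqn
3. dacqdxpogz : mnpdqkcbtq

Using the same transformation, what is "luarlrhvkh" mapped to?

uhneyeuixy

Rule — swap the first and last characters, then shift every letter 13 places forward in the alphabet (wrapping around) — i.e. ROT13.
Starting from "luarlrhvkh": after the first operation, "huarlrhvkl"; after the second, "uhneyeuixy".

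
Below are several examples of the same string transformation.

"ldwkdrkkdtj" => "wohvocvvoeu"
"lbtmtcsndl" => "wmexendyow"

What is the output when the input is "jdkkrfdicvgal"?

uovvcqotngrlw

The pattern: shift every letter 11 places forward in the alphabet (wrapping around).
So "jdkkrfdicvgal" becomes "uovvcqotngrlw".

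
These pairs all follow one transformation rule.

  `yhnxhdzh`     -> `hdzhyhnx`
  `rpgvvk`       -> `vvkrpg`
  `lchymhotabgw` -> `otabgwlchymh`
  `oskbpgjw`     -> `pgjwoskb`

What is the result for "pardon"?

Rule — swap the front and back halves of the string.
So "pardon" becomes "donpar".

donpar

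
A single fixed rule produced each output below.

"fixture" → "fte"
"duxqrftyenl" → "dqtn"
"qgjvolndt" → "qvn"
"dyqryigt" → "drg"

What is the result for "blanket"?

bnt

Rule — keep one character in every 3, starting at position 1 (positions 1st, 4th, 7th, ...).
For "blanket" the result is "bnt".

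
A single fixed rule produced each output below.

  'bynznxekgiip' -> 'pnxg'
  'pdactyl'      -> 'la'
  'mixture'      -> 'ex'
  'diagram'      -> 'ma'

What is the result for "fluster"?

ru

Rule — move the last 2 characters to the front (rotate right by 2), then keep one character in every 3, starting at position 2 (positions 2nd, 5th, 8th, ...).
On "fluster": the first step gives "erflust", and the second then gives "ru".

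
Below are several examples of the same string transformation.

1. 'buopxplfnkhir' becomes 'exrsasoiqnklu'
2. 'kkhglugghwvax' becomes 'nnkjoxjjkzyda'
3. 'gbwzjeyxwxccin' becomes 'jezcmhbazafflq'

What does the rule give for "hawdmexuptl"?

Rule — shift every letter 3 places forward in the alphabet (wrapping around).
Applying that to "hawdmexuptl" gives "kdzgphaxswo".

kdzgphaxswo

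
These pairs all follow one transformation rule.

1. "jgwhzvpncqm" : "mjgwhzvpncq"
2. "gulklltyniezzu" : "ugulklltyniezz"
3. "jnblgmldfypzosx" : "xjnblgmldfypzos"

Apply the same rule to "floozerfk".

In each case the input is transformed by: move the last character to the front.
Doing the same to "floozerfk": "kfloozerf".

kfloozerf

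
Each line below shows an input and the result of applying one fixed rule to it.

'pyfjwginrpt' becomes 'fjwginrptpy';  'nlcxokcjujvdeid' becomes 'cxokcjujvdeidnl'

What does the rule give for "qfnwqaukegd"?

Rule — move the first 2 characters to the end (rotate left by 2).
Doing the same to "qfnwqaukegd": "nwqaukegdqf".

nwqaukegdqf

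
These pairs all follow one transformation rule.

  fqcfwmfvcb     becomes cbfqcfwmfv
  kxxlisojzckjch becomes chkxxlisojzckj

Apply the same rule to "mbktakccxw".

xwmbktakcc

The rule is to move the last 2 characters to the front (rotate right by 2).
So "mbktakccxw" becomes "xwmbktakcc".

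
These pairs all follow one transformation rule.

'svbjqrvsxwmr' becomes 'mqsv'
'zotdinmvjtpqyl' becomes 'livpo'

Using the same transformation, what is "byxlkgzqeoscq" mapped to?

Each output is the input with this applied: keep one character in every 3, starting at position 2 (positions 2nd, 5th, 8th, ...), then swap the first and last characters.
On "byxlkgzqeoscq": the first step gives "ykqs", and the second then gives "skqy".

skqy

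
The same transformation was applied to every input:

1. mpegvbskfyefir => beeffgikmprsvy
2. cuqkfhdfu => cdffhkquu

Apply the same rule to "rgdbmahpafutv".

aabdfghmprtuv

Looking at the pairs, the operation is to sort the characters into alphabetical order.
Applying that to "rgdbmahpafutv" gives "aabdfghmprtuv".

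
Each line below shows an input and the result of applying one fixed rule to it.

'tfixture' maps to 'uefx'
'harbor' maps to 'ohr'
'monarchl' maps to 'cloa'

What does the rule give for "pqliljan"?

Looking at the pairs, the operation is to swap the front and back halves of the string, then keep every other character starting from the second (positions 2nd, 4th, 6th, ...).
"pqliljan" → "ljanpqli" → "jnqi".

jnqi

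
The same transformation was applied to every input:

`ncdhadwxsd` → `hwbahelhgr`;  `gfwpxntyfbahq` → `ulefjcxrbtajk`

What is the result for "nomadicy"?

Looking at the pairs, the operation is to shift every letter 4 places forward in the alphabet (wrapping around), then reverse the string.
Applying both steps to "nomadicy": "rsqehmgc", then "cgmheqsr".

cgmheqsr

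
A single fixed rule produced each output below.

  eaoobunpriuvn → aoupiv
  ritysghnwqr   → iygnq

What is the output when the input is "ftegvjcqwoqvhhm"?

The rule is to keep every other character starting from the second (positions 2nd, 4th, 6th, ...).
For "ftegvjcqwoqvhhm" the result is "tgjqovh".

tgjqovh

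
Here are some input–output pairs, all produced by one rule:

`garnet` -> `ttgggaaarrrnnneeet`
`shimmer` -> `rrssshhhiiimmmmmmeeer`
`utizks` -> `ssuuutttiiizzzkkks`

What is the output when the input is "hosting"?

gghhhooossstttiiinnng

Each output is the input with this applied: repeat every character 3 times, then move the last 2 characters to the front (rotate right by 2).
For "hosting", step one produces "hhhooossstttiiinnnggg"; step two turns that into "gghhhooossstttiiinnng".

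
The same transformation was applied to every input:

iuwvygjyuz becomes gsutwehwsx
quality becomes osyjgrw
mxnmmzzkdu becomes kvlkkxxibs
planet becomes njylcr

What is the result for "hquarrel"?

fosyppcj

Looking at the pairs, the operation is to shift every letter 2 places backward in the alphabet (wrapping around).
"hquarrel" → "fosyppcj".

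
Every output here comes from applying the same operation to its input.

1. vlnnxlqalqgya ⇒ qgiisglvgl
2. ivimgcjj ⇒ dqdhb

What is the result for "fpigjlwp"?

Each output is the input with this applied: shift every letter 5 places backward in the alphabet (wrapping around), then delete the last 3 characters.
For "fpigjlwp", step one produces "akdbegrk"; step two turns that into "akdbe".

akdbe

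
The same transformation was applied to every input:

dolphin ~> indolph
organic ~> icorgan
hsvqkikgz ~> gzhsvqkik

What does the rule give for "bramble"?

lebramb

Rule — move the last 2 characters to the front (rotate right by 2).
"bramble" → "lebramb".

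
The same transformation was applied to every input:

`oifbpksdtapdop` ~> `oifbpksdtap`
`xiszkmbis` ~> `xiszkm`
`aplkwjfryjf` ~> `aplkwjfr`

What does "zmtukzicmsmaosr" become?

Looking at the pairs, the operation is to delete the last 3 characters.
Doing the same to "zmtukzicmsmaosr": "zmtukzicmsma".

zmtukzicmsma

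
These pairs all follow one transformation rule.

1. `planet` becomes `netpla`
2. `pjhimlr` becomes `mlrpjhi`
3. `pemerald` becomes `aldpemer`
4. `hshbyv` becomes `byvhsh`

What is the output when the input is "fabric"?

ricfab

The rule is to move the last 3 characters to the front (rotate right by 3).
Doing the same to "fabric": "ricfab".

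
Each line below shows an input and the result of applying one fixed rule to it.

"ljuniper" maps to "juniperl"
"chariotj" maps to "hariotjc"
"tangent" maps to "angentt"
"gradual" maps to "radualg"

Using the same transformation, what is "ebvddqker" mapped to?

bvddqkere

The pattern: move the first character to the end.
So "ebvddqker" becomes "bvddqkere".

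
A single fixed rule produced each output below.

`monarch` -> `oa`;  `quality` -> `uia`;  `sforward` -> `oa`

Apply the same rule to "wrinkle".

Looking at the pairs, the operation is to sort the characters into reverse alphabetical order, then keep only the vowels.
On "wrinkle": the first step gives "wrnlkie", and the second then gives "ie".

ie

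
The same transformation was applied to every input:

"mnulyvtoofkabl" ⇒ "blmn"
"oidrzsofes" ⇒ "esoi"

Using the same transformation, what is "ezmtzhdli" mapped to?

Each output is the input with this applied: move the first 2 characters to the end (rotate left by 2), then keep only the last 4 characters.
Applying both steps to "ezmtzhdli": "mtzhdliez", then "liez".
(Check on "mnulyvtoofkabl": → "ulyvtoofkablmn" → "blmn" ✓)

liez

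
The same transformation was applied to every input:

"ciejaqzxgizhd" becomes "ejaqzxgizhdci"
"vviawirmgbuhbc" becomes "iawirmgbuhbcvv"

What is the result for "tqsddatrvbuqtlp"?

sddatrvbuqtlptq

The rule is to move the first 2 characters to the end (rotate left by 2).
On "tqsddatrvbuqtlp" that produces "sddatrvbuqtlptq".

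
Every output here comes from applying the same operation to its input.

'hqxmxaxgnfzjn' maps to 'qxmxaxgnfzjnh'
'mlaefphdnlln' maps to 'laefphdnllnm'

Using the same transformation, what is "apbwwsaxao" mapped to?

The pattern: move the first character to the end.
Applying that to "apbwwsaxao" gives "pbwwsaxaoa".

pbwwsaxaoa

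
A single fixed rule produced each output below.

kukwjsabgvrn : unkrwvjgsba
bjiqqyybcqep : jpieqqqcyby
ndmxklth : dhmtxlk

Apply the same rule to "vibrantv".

The transformation: delete the first character, then take characters alternately from the front and the back (1st, last, 2nd, 2nd-last, ...).
For "vibrantv", step one produces "ibrantv"; step two turns that into "ivbtrna".

ivbtrna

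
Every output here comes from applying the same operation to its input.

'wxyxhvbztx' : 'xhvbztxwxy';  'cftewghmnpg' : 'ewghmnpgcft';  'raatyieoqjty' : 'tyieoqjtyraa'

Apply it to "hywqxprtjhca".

qxprtjhcahyw

Each output is the input with this applied: move the first 3 characters to the end (rotate left by 3).
"hywqxprtjhca" → "qxprtjhcahyw".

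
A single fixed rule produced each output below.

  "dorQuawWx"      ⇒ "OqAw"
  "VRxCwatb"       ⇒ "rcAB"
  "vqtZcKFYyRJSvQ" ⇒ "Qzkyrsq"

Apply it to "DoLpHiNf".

OPIF

What's happening: flip the case of every letter, then keep every other character starting from the second (positions 2nd, 4th, 6th, ...).
For "DoLpHiNf", step one produces "dOlPhInF"; step two turns that into "OPIF".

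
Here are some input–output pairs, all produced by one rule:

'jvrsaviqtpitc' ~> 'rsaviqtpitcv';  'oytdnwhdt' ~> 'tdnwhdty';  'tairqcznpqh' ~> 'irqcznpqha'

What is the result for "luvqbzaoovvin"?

The pattern: delete the first character, then move the first character to the end.
Working it through for "luvqbzaoovvin": intermediate "uvqbzaoovvin", final "vqbzaoovvinu".

vqbzaoovvinu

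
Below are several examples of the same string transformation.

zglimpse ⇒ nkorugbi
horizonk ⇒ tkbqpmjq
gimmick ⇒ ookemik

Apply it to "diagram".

Each output is the input with this applied: shift every letter 2 places forward in the alphabet (wrapping around), then move the first 2 characters to the end (rotate left by 2).
"diagram" → "fkcitco" → "citcofk".
(Check on "gimmick": → "ikookem" → "ookemik" ✓)

citcofk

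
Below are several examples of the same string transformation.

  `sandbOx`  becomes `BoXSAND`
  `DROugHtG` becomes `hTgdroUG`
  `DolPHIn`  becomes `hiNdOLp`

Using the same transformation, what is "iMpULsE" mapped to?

lSeImPu

Looking at the pairs, the operation is to move the last 3 characters to the front (rotate right by 3), then flip the case of every letter.
"iMpULsE" → "LsEiMpU" → "lSeImPu".
(Check on "DolPHIn": → "HInDolP" → "hiNdOLp" ✓)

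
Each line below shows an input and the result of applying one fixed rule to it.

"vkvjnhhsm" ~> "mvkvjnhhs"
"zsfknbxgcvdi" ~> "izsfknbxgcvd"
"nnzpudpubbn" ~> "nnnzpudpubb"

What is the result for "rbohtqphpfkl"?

lrbohtqphpfk

Rule — move the last character to the front.
On "rbohtqphpfkl" that produces "lrbohtqphpfk".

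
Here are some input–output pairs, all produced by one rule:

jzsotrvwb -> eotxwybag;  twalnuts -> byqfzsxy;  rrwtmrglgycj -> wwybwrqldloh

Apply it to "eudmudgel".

zjriizjlq

The rule is to swap each adjacent pair of characters (1↔2, 3↔4, ...), then shift every letter 5 places forward in the alphabet (wrapping around).
On "eudmudgel": the first step gives "uemdduegl", and the second then gives "zjriizjlq".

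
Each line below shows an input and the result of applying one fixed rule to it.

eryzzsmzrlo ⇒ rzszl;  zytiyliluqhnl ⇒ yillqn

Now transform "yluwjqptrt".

The transformation: keep every other character starting from the second (positions 2nd, 4th, 6th, ...).
On "yluwjqptrt" that produces "lwqtt".

lwqtt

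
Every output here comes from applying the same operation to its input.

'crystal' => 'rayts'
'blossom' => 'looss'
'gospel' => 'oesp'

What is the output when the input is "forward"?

orraw

Each output is the input with this applied: take characters alternately from the front and the back (1st, last, 2nd, 2nd-last, ...), then delete the first 2 characters.
Starting from "forward": after the first operation, "fdorraw"; after the second, "orraw".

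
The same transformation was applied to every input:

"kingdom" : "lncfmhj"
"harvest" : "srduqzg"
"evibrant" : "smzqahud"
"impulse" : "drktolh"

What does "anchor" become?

qngbmz

The transformation: shift every letter 1 place backward in the alphabet (wrapping around), then reverse the string.
"anchor" → "zmbgnq" → "qngbmz".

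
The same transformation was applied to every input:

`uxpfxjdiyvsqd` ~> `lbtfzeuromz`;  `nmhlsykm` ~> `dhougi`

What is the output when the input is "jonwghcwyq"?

jscdysum

The transformation: delete the first 2 characters, then shift every letter 4 places backward in the alphabet (wrapping around).
On "jonwghcwyq": the first step gives "nwghcwyq", and the second then gives "jscdysum".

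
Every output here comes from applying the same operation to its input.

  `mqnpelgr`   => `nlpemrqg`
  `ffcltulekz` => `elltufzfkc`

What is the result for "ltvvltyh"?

vtvllhty

The pattern: take characters alternately from the front and the back (1st, last, 2nd, 2nd-last, ...), then swap the front and back halves of the string.
Doing the same to "ltvvltyh": "vtvllhty".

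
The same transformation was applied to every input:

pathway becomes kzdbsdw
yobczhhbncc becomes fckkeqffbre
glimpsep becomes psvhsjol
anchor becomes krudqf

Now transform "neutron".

wurqqhx

The transformation: move the first 3 characters to the end (rotate left by 3), then shift every letter 3 places forward in the alphabet (wrapping around).
On "neutron": the first step gives "tronneu", and the second then gives "wurqqhx".
(Check on "yobczhhbncc": → "czhhbnccyob" → "fckkeqffbre" ✓)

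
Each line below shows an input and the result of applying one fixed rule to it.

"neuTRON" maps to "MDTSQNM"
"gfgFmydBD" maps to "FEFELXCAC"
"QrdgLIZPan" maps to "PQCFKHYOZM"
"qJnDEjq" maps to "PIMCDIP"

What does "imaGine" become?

Each output is the input with this applied: shift every letter 1 place backward in the alphabet (wrapping around), then convert every letter to uppercase.
Starting from "imaGine": after the first operation, "hlzFhmd"; after the second, "HLZFHMD".

HLZFHMD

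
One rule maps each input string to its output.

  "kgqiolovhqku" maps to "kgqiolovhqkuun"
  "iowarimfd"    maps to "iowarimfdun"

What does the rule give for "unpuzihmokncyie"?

The pattern: append "un".
For "unpuzihmokncyie" the result is "unpuzihmokncyieun".

unpuzihmokncyieun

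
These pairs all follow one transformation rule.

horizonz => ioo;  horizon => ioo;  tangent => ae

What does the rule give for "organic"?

aio

What's happening: sort the characters into alphabetical order, then keep only the vowels.
Applying both steps to "organic": "acginor", then "aio".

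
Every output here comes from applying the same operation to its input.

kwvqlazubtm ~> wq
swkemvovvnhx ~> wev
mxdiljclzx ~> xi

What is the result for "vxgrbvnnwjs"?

xr

Looking at the pairs, the operation is to keep every other character starting from the second (positions 2nd, 4th, 6th, ...), then delete the last 3 characters.
Starting from "vxgrbvnnwjs": after the first operation, "xrvnj"; after the second, "xr".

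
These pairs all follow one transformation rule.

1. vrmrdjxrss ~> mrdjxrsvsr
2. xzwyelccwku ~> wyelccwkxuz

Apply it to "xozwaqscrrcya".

zwaqscrrcyxao

Looking at the pairs, the operation is to swap the first and last characters, then move the first 2 characters to the end (rotate left by 2).
For "xozwaqscrrcya", step one produces "aozwaqscrrcyx"; step two turns that into "zwaqscrrcyxao".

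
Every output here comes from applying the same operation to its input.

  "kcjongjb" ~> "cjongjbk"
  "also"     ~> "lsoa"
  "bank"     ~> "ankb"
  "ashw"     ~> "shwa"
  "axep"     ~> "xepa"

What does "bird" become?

The pattern: move the first character to the end.
Doing the same to "bird": "irdb".

irdb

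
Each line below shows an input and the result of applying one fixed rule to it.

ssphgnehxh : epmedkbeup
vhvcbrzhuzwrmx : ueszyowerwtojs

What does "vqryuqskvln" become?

knovrnphsis

In each case the input is transformed by: shift every letter 3 places backward in the alphabet (wrapping around), then swap the first and last characters.
Applying both steps to "vqryuqskvln": "snovrnphsik", then "knovrnphsis".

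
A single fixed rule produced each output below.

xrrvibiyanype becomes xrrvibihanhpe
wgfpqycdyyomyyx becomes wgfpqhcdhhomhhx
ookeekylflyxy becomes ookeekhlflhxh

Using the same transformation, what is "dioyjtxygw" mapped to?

diohjtxhgw

Looking at the pairs, the operation is to replace every "y" with "h".
For "dioyjtxygw" the result is "diohjtxhgw".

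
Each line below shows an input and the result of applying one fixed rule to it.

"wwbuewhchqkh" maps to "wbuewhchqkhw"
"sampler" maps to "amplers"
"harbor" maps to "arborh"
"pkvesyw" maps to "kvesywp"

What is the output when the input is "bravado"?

Each output is the input with this applied: move the first character to the end.
Doing the same to "bravado": "ravadob".

ravadob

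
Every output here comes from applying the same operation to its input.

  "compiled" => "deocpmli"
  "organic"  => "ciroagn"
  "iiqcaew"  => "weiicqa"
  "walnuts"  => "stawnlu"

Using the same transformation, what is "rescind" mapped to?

The rule is to move the last 2 characters to the front (rotate right by 2), then swap each adjacent pair of characters (1↔2, 3↔4, ...).
On "rescind" that produces "dnercsi".

dnercsi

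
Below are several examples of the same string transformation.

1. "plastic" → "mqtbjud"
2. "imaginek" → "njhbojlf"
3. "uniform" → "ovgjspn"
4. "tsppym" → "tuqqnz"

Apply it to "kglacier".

hlbmjdsf

The transformation: shift every letter 1 place forward in the alphabet (wrapping around), then swap each adjacent pair of characters (1↔2, 3↔4, ...).
For "kglacier", step one produces "lhmbdjfs"; step two turns that into "hlbmjdsf".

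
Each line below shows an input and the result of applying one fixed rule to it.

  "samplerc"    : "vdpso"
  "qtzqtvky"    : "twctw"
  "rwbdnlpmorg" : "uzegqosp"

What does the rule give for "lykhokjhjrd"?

What's happening: delete the last 3 characters, then shift every letter 3 places forward in the alphabet (wrapping around).
On "lykhokjhjrd": the first step gives "lykhokjh", and the second then gives "obnkrnmk".

obnkrnmk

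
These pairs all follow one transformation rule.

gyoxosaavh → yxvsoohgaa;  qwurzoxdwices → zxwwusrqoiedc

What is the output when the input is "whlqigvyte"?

ywvtqlihge

Looking at the pairs, the operation is to sort the characters into reverse alphabetical order.
Doing the same to "whlqigvyte": "ywvtqlihge".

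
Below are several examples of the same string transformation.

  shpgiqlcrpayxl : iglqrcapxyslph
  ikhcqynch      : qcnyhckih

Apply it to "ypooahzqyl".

aozhyqylop

Each output is the input with this applied: move the first 3 characters to the end (rotate left by 3), then swap each adjacent pair of characters (1↔2, 3↔4, ...).
For "ypooahzqyl", step one produces "oahzqylypo"; step two turns that into "aozhyqylop".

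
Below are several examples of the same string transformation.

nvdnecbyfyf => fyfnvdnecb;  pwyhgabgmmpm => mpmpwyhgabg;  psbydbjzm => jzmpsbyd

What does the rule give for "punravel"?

The transformation: move the last 3 characters to the front (rotate right by 3), then delete the last character.
Starting from "punravel": after the first operation, "velpunra"; after the second, "velpunr".

velpunr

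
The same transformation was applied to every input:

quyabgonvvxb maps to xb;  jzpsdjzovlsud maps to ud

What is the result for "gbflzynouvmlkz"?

kz

Rule — keep only the last 2 characters.
On "gbflzynouvmlkz" that produces "kz".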